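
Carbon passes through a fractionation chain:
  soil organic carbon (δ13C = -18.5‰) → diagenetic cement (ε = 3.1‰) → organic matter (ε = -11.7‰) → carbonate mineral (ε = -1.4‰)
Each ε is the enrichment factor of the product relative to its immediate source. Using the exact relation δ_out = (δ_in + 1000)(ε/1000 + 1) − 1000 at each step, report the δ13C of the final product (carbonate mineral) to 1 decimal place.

-28.3‰

step 1: δ = (-18.50 + 1000)·(3.1/1000 + 1) − 1000 = -15.46‰
step 2: δ = (-15.46 + 1000)·(-11.7/1000 + 1) − 1000 = -26.98‰
step 3: δ = (-26.98 + 1000)·(-1.4/1000 + 1) − 1000 = -28.34‰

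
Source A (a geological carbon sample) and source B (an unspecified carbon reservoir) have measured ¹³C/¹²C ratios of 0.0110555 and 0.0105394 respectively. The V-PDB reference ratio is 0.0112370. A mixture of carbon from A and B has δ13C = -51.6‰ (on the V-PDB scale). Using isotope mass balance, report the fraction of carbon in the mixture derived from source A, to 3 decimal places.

δ_A = (0.0110555/0.0112370 − 1)×1000 = (0.983848 − 1)×1000 = -16.152‰
δ_B = (0.0105394/0.0112370 − 1)×1000 = (0.937919 − 1)×1000 = -62.081‰
f_A = (δ_mix − δ_B)/(δ_A − δ_B) = (-51.6 − (-62.081))/(-16.152 − (-62.081))
f_A = 10.481 / 45.929 = 0.2282

0.228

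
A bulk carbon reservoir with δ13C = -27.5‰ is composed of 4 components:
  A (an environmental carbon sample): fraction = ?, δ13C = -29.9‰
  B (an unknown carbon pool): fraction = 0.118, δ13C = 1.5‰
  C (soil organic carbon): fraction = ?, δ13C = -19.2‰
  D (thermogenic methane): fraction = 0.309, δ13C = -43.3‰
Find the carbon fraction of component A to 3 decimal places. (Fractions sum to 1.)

Let f_A and f_C be the unknown fractions; fractions sum to 1 so f_A + f_C = 0.573.
Mass balance: Σ fᵢ·δᵢ = δ_bulk ⇒ f_A·(-29.9) + f_C·(-19.2) = -27.5 − (-13.203) = -14.297
Substitute f_C = 0.573 − f_A:
f_A·(-29.9 − -19.2) = -14.297 − 0.573×(-19.2) = -3.296
f_A = -3.296 / -10.7 = 0.3080

0.308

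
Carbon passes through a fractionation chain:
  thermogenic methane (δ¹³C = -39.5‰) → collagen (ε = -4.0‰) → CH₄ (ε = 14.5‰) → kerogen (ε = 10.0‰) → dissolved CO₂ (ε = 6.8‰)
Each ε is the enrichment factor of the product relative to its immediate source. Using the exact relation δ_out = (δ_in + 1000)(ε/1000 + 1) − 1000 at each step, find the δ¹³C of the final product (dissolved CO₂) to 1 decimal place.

-13.1‰

step 1: δ = (-39.50 + 1000)·(-4.0/1000 + 1) − 1000 = -43.34‰
step 2: δ = (-43.34 + 1000)·(14.5/1000 + 1) − 1000 = -29.47‰
step 3: δ = (-29.47 + 1000)·(10.0/1000 + 1) − 1000 = -19.77‰
step 4: δ = (-19.77 + 1000)·(6.8/1000 + 1) − 1000 = -13.10‰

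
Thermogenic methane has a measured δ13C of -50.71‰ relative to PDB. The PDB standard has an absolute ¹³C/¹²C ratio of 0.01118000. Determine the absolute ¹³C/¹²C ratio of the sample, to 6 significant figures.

0.0106131

R_sample = R_standard × (δ13C/1000 + 1)
R_sample = 0.01118000 × (-50.71/1000 + 1) = 0.01118000 × 0.949290
R_sample = 0.0106131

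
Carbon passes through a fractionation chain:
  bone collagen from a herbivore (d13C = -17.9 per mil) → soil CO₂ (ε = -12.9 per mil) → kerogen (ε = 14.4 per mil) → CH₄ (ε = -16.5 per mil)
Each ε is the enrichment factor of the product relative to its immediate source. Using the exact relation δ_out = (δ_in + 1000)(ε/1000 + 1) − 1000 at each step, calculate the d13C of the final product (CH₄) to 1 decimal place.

-32.8 per mil

step 1: δ = (-17.90 + 1000)·(-12.9/1000 + 1) − 1000 = -30.57 per mil
step 2: δ = (-30.57 + 1000)·(14.4/1000 + 1) − 1000 = -16.61 per mil
step 3: δ = (-16.61 + 1000)·(-16.5/1000 + 1) − 1000 = -32.84 per mil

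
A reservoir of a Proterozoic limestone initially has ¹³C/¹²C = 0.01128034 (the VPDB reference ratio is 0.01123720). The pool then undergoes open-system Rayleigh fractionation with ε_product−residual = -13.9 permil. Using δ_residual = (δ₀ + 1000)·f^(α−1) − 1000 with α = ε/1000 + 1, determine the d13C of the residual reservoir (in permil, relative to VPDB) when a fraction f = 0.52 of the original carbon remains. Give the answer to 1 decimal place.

δ₀ = (0.01128034/0.01123720 − 1)×1000 = (1.003839 − 1)×1000 = 3.839 permil
α − 1 = ε/1000 = -0.0139
f^(α−1) = 0.52^(-0.0139) = 1.009131
δ_res = (3.839 + 1000) × 1.009131 − 1000 = 1013.005 − 1000 = 13.01 permil

13.0 permil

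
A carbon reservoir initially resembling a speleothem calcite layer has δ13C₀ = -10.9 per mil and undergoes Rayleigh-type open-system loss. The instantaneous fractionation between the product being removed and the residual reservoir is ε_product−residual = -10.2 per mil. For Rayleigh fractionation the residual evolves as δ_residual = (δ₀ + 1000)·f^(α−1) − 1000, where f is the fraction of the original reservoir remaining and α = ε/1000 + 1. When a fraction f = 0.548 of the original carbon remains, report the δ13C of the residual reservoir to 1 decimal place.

-4.8 per mil

Rayleigh residual: δ_res = (δ₀ + 1000)·f^(α−1) − 1000
α = ε/1000 + 1 = 0.98980, so α − 1 = -0.01020
f^(α−1) = 0.548^(-0.01020) = 1.006154
δ_res = (-10.9 + 1000) × 1.006154 − 1000 = 995.187 − 1000 = -4.81 per mil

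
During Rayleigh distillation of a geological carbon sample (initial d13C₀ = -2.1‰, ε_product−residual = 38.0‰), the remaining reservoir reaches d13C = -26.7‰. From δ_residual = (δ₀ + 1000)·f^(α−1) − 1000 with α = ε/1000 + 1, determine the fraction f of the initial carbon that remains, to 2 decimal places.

α − 1 = ε/1000 = 0.0380
(δ_res + 1000)/(δ₀ + 1000) = (-26.7 + 1000)/(-2.1 + 1000) = 973.3/997.9 = 0.975348
f = 0.975348^(1/0.0380) = exp(ln(0.975348)/0.0380) = exp(-0.02496/0.0380)
f = exp(-0.6569) = 0.5185

0.52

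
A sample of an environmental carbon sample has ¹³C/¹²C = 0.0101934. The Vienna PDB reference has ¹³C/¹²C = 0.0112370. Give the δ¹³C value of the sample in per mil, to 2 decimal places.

-92.87 per mil

δ¹³C = (R_sample / R_standard − 1) × 1000
R_sample / R_standard = 0.0101934 / 0.0112370 = 0.907128
δ¹³C = (0.907128 − 1) × 1000 = -92.872 per mil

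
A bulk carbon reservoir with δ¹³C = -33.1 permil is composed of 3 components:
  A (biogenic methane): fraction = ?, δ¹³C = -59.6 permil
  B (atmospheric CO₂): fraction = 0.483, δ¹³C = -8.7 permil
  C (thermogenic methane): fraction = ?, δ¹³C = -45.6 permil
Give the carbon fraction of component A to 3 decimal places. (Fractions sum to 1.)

Let f_A and f_C be the unknown fractions; fractions sum to 1 so f_A + f_C = 0.517.
Mass balance: Σ fᵢ·δᵢ = δ_bulk ⇒ f_A·(-59.6) + f_C·(-45.6) = -33.1 − (-4.202) = -28.898
Substitute f_C = 0.517 − f_A:
f_A·(-59.6 − -45.6) = -28.898 − 0.517×(-45.6) = -5.323
f_A = -5.323 / -14.0 = 0.3802

0.380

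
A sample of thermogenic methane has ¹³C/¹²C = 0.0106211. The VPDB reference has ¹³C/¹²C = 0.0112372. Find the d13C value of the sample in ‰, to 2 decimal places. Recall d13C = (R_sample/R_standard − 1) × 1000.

d13C = (R_sample / R_standard − 1) × 1000
R_sample / R_standard = 0.0106211 / 0.0112372 = 0.945173
d13C = (0.945173 − 1) × 1000 = -54.827‰

-54.83‰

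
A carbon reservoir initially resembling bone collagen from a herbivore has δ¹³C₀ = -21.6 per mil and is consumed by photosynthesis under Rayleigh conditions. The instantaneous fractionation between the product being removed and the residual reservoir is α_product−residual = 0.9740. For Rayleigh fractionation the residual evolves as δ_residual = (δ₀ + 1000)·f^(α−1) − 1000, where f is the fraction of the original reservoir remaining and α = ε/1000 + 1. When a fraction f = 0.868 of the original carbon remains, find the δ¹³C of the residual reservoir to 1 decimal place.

Rayleigh residual: δ_res = (δ₀ + 1000)·f^(α−1) − 1000
α − 1 = -0.02600
f^(α−1) = 0.868^(-0.02600) = 1.003687
δ_res = (-21.6 + 1000) × 1.003687 − 1000 = 982.008 − 1000 = -17.99 per mil

-18.0 per mil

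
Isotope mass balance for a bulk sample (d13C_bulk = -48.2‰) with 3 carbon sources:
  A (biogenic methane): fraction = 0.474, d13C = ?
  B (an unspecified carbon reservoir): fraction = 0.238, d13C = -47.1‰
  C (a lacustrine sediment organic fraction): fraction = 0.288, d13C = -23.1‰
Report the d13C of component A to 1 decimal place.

Isotope mass balance: δ_bulk = Σ fᵢ·δᵢ.
-48.2 = 0.474×δ_A + 0.238×(-47.1) + 0.288×(-23.1)
0.474·δ_A = -48.2 − (-17.863) = -30.337
δ_A = -30.337 / 0.474 = -64.00‰

-64.0‰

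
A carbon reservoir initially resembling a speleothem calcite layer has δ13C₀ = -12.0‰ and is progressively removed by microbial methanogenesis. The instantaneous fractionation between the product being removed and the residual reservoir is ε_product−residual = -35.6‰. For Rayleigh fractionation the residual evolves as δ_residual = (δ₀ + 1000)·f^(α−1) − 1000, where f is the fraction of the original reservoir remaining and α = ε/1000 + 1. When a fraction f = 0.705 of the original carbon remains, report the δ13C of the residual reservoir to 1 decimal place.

0.4‰

Rayleigh residual: δ_res = (δ₀ + 1000)·f^(α−1) − 1000
α = ε/1000 + 1 = 0.96440, so α − 1 = -0.03560
f^(α−1) = 0.705^(-0.03560) = 1.012522
δ_res = (-12.0 + 1000) × 1.012522 − 1000 = 1000.372 − 1000 = 0.37‰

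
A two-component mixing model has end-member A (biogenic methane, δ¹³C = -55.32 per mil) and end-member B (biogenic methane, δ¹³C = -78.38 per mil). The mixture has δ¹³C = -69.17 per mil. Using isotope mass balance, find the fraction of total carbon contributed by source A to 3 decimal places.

0.399

δ_mix = f_A·δ_A + (1 − f_A)·δ_B  ⇒  f_A = (δ_mix − δ_B)/(δ_A − δ_B)
f_A = (-69.17 − (-78.38)) / (-55.32 − (-78.38))
f_A = 9.21 / 23.06 = 0.3994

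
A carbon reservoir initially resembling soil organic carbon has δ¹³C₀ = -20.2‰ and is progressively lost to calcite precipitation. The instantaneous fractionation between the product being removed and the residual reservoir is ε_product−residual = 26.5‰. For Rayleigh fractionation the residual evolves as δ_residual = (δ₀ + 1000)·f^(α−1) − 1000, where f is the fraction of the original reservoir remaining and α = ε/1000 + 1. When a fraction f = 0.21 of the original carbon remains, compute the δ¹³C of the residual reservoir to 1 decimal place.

Rayleigh residual: δ_res = (δ₀ + 1000)·f^(α−1) − 1000
α = ε/1000 + 1 = 1.02650, so α − 1 = 0.02650
f^(α−1) = 0.21^(0.02650) = 0.959486
δ_res = (-20.2 + 1000) × 0.959486 − 1000 = 940.105 − 1000 = -59.90‰

-59.9‰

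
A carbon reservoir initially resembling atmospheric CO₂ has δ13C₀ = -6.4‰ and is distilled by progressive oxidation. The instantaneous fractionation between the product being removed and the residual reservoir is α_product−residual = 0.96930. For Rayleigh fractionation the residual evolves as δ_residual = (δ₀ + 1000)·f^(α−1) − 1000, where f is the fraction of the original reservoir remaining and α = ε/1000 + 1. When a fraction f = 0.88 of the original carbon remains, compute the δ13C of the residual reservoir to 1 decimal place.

-2.5‰

Rayleigh residual: δ_res = (δ₀ + 1000)·f^(α−1) − 1000
α − 1 = -0.03070
f^(α−1) = 0.88^(-0.03070) = 1.003932
δ_res = (-6.4 + 1000) × 1.003932 − 1000 = 997.507 − 1000 = -2.49‰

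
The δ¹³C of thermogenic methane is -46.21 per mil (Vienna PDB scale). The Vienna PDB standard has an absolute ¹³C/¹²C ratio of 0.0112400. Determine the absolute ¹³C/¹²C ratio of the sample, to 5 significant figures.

0.010721

R_sample = R_standard × (δ¹³C/1000 + 1)
R_sample = 0.0112400 × (-46.21/1000 + 1) = 0.0112400 × 0.953790
R_sample = 0.0107206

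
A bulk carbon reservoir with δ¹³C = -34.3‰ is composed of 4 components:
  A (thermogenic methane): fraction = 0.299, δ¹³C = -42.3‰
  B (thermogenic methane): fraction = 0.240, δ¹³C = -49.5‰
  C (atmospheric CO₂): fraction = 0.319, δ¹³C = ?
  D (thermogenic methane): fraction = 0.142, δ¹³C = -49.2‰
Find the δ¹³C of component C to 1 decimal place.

-8.7‰

Isotope mass balance: δ_bulk = Σ fᵢ·δᵢ.
-34.3 = 0.299×(-42.3) + 0.240×(-49.5) + 0.319×δ_C + 0.142×(-49.2)
0.319·δ_C = -34.3 − (-31.514) = -2.786
δ_C = -2.786 / 0.319 = -8.73‰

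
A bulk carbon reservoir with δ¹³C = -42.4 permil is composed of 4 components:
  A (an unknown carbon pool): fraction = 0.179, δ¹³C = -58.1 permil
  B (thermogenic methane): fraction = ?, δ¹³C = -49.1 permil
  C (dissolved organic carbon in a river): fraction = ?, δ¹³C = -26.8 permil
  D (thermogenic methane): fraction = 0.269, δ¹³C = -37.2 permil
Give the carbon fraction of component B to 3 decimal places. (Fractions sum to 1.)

0.323

Let f_B and f_C be the unknown fractions; fractions sum to 1 so f_B + f_C = 0.552.
Mass balance: Σ fᵢ·δᵢ = δ_bulk ⇒ f_B·(-49.1) + f_C·(-26.8) = -42.4 − (-20.407) = -21.993
Substitute f_C = 0.552 − f_B:
f_B·(-49.1 − -26.8) = -21.993 − 0.552×(-26.8) = -7.200
f_B = -7.200 / -22.3 = 0.3229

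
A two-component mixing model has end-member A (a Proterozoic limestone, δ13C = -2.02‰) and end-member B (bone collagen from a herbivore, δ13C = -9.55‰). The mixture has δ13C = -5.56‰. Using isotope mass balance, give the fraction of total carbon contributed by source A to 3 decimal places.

0.530

δ_mix = f_A·δ_A + (1 − f_A)·δ_B  ⇒  f_A = (δ_mix − δ_B)/(δ_A − δ_B)
f_A = (-5.56 − (-9.55)) / (-2.02 − (-9.55))
f_A = 3.99 / 7.53 = 0.5299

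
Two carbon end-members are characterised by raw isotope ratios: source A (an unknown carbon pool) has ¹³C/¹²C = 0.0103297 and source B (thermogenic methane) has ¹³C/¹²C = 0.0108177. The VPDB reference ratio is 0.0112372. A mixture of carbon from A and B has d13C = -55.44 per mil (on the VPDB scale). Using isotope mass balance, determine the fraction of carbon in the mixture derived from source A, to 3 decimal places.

0.417

δ_A = (0.0103297/0.0112372 − 1)×1000 = (0.919241 − 1)×1000 = -80.759 per mil
δ_B = (0.0108177/0.0112372 − 1)×1000 = (0.962669 − 1)×1000 = -37.331 per mil
f_A = (δ_mix − δ_B)/(δ_A − δ_B) = (-55.44 − (-37.331))/(-80.759 − (-37.331))
f_A = -18.109 / -43.427 = 0.4170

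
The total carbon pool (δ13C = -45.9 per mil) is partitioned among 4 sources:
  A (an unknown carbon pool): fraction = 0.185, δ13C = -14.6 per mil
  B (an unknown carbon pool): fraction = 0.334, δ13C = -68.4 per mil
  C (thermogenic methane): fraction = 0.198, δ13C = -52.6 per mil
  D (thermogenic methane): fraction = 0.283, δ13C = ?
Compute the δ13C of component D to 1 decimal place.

-35.1 per mil

Isotope mass balance: δ_bulk = Σ fᵢ·δᵢ.
-45.9 = 0.185×(-14.6) + 0.334×(-68.4) + 0.198×(-52.6) + 0.283×δ_D
0.283·δ_D = -45.9 − (-35.961) = -9.939
δ_D = -9.939 / 0.283 = -35.12 per mil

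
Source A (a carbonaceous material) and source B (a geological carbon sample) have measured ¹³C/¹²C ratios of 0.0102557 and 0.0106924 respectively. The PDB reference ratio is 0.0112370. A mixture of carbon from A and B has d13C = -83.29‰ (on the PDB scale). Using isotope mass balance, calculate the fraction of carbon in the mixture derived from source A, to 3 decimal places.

0.896

δ_A = (0.0102557/0.0112370 − 1)×1000 = (0.912672 − 1)×1000 = -87.328‰
δ_B = (0.0106924/0.0112370 − 1)×1000 = (0.951535 − 1)×1000 = -48.465‰
f_A = (δ_mix − δ_B)/(δ_A − δ_B) = (-83.29 − (-48.465))/(-87.328 − (-48.465))
f_A = -34.825 / -38.863 = 0.8961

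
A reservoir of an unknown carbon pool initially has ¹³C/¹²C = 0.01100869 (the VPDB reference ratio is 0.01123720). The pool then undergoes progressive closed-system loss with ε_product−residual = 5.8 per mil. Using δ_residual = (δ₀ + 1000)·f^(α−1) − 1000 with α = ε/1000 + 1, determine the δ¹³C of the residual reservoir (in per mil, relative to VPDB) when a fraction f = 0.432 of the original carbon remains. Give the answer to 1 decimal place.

-25.1 per mil

δ₀ = (0.01100869/0.01123720 − 1)×1000 = (0.979665 − 1)×1000 = -20.335 per mil
α − 1 = ε/1000 = 0.0058
f^(α−1) = 0.432^(0.0058) = 0.995144
δ_res = (-20.335 + 1000) × 0.995144 − 1000 = 974.907 − 1000 = -25.09 per mil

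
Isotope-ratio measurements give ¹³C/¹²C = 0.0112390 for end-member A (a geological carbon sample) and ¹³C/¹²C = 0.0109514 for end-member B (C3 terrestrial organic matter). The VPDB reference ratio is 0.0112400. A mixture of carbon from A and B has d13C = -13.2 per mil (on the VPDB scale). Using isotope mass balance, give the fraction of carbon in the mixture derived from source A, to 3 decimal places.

δ_A = (0.0112390/0.0112400 − 1)×1000 = (0.999911 − 1)×1000 = -0.089 per mil
δ_B = (0.0109514/0.0112400 − 1)×1000 = (0.974324 − 1)×1000 = -25.676 per mil
f_A = (δ_mix − δ_B)/(δ_A − δ_B) = (-13.2 − (-25.676))/(-0.089 − (-25.676))
f_A = 12.476 / 25.587 = 0.4876

0.488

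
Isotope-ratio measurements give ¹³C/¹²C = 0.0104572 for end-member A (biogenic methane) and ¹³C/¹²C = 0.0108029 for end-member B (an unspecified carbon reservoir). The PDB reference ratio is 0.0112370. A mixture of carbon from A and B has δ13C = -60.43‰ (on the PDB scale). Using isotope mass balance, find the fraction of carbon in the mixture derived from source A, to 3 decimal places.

δ_A = (0.0104572/0.0112370 − 1)×1000 = (0.930604 − 1)×1000 = -69.396‰
δ_B = (0.0108029/0.0112370 − 1)×1000 = (0.961369 − 1)×1000 = -38.631‰
f_A = (δ_mix − δ_B)/(δ_A − δ_B) = (-60.43 − (-38.631))/(-69.396 − (-38.631))
f_A = -21.799 / -30.764 = 0.7086

0.709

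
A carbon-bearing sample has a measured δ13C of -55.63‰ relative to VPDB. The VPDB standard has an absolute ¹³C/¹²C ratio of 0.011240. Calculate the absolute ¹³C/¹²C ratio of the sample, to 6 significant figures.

R_sample = R_standard × (δ13C/1000 + 1)
R_sample = 0.011240 × (-55.63/1000 + 1) = 0.011240 × 0.944370
R_sample = 0.0106147

0.0106147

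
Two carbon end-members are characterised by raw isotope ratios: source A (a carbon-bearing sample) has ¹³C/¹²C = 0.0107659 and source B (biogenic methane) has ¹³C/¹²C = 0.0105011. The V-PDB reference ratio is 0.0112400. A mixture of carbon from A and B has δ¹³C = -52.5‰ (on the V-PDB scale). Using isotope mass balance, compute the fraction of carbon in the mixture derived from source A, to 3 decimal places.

δ_A = (0.0107659/0.0112400 − 1)×1000 = (0.957820 − 1)×1000 = -42.180‰
δ_B = (0.0105011/0.0112400 − 1)×1000 = (0.934262 − 1)×1000 = -65.738‰
f_A = (δ_mix − δ_B)/(δ_A − δ_B) = (-52.5 − (-65.738))/(-42.180 − (-65.738))
f_A = 13.238 / 23.559 = 0.5619

0.562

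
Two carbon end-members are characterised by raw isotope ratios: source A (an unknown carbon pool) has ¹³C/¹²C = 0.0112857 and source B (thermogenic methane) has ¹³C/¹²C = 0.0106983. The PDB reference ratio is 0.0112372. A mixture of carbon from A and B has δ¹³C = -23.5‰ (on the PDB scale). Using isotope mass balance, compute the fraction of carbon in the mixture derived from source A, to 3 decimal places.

0.468

δ_A = (0.0112857/0.0112372 − 1)×1000 = (1.004316 − 1)×1000 = 4.316‰
δ_B = (0.0106983/0.0112372 − 1)×1000 = (0.952043 − 1)×1000 = -47.957‰
f_A = (δ_mix − δ_B)/(δ_A − δ_B) = (-23.5 − (-47.957))/(4.316 − (-47.957))
f_A = 24.457 / 52.273 = 0.4679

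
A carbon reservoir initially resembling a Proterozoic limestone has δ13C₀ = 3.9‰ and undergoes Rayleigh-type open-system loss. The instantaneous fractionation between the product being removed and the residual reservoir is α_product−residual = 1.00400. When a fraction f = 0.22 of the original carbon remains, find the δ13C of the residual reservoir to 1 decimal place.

Rayleigh residual: δ_res = (δ₀ + 1000)·f^(α−1) − 1000
α − 1 = 0.00400
f^(α−1) = 0.22^(0.00400) = 0.993962
δ_res = (3.9 + 1000) × 0.993962 − 1000 = 997.838 − 1000 = -2.16‰

-2.2‰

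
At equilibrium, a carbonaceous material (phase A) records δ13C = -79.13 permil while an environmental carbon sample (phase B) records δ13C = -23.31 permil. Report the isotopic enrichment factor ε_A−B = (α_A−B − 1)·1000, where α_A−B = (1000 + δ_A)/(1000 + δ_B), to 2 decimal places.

α_A−B = (1000 + -79.13) / (1000 + -23.31) = 920.87 / 976.69 = 0.942848
ε_A−B = (0.942848 − 1) × 1000 = -57.152 permil
(The approximation ε ≈ δ_A − δ_B would give -55.82 permil.)

-57.15 permil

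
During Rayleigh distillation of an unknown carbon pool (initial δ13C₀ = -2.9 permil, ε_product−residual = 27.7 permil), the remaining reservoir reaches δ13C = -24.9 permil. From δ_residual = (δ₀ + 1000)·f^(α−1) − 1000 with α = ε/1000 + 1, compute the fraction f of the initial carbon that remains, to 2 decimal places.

0.45

α − 1 = ε/1000 = 0.0277
(δ_res + 1000)/(δ₀ + 1000) = (-24.9 + 1000)/(-2.9 + 1000) = 975.1/997.1 = 0.977936
f = 0.977936^(1/0.0277) = exp(ln(0.977936)/0.0277) = exp(-0.02231/0.0277)
f = exp(-0.8055) = 0.4469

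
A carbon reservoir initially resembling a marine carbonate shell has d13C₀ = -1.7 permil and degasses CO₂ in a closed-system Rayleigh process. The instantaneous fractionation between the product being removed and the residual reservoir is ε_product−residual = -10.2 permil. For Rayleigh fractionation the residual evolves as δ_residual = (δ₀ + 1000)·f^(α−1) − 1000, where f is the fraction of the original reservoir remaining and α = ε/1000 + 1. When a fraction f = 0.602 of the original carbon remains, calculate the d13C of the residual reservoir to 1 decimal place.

3.5 permil

Rayleigh residual: δ_res = (δ₀ + 1000)·f^(α−1) − 1000
α = ε/1000 + 1 = 0.98980, so α − 1 = -0.01020
f^(α−1) = 0.602^(-0.01020) = 1.005190
δ_res = (-1.7 + 1000) × 1.005190 − 1000 = 1003.481 − 1000 = 3.48 permil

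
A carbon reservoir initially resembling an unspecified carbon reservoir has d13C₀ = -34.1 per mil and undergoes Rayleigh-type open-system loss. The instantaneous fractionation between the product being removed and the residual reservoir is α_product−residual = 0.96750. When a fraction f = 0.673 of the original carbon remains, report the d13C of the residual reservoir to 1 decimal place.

Rayleigh residual: δ_res = (δ₀ + 1000)·f^(α−1) − 1000
α − 1 = -0.03250
f^(α−1) = 0.673^(-0.03250) = 1.012954
δ_res = (-34.1 + 1000) × 1.012954 − 1000 = 978.412 − 1000 = -21.59 per mil

-21.6 per mil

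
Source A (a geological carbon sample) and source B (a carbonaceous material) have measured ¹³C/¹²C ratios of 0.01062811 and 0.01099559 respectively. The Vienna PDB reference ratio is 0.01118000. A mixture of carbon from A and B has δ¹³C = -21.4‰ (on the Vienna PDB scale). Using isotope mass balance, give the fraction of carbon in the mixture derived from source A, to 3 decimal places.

δ_A = (0.01062811/0.01118000 − 1)×1000 = (0.950636 − 1)×1000 = -49.364‰
δ_B = (0.01099559/0.01118000 − 1)×1000 = (0.983505 − 1)×1000 = -16.495‰
f_A = (δ_mix − δ_B)/(δ_A − δ_B) = (-21.4 − (-16.495))/(-49.364 − (-16.495))
f_A = -4.905 / -32.869 = 0.1492

0.149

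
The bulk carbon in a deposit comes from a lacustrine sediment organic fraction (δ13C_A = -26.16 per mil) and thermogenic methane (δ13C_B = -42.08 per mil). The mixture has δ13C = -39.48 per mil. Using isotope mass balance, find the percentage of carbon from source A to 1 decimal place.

δ_mix = f_A·δ_A + (1 − f_A)·δ_B  ⇒  f_A = (δ_mix − δ_B)/(δ_A − δ_B)
f_A = (-39.48 − (-42.08)) / (-26.16 − (-42.08))
f_A = 2.60 / 15.92 = 0.1633

16.3%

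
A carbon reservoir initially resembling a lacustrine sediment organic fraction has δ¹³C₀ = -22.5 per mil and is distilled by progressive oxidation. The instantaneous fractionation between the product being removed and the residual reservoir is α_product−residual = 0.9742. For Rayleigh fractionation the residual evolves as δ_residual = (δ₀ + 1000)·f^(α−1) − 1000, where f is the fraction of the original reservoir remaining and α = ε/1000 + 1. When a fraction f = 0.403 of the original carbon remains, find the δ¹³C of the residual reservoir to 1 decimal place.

0.7 per mil

Rayleigh residual: δ_res = (δ₀ + 1000)·f^(α−1) − 1000
α − 1 = -0.02580
f^(α−1) = 0.403^(-0.02580) = 1.023725
δ_res = (-22.5 + 1000) × 1.023725 − 1000 = 1000.691 − 1000 = 0.69 per mil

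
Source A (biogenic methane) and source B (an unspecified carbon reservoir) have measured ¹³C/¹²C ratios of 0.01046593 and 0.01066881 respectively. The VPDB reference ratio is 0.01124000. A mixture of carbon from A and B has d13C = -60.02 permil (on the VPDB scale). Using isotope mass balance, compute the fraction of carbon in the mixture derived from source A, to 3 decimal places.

δ_A = (0.01046593/0.01124000 − 1)×1000 = (0.931133 − 1)×1000 = -68.867 permil
δ_B = (0.01066881/0.01124000 − 1)×1000 = (0.949182 − 1)×1000 = -50.818 permil
f_A = (δ_mix − δ_B)/(δ_A − δ_B) = (-60.02 − (-50.818))/(-68.867 − (-50.818))
f_A = -9.202 / -18.050 = 0.5098

0.510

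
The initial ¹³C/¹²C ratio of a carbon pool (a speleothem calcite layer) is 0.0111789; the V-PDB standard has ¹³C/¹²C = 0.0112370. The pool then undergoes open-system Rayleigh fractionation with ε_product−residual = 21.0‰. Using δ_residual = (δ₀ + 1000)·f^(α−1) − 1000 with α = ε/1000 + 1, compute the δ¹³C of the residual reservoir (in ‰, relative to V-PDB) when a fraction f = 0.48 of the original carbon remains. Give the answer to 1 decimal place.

δ₀ = (0.0111789/0.0112370 − 1)×1000 = (0.994830 − 1)×1000 = -5.170‰
α − 1 = ε/1000 = 0.0210
f^(α−1) = 0.48^(0.0210) = 0.984705
δ_res = (-5.170 + 1000) × 0.984705 − 1000 = 979.613 − 1000 = -20.39‰

-20.4‰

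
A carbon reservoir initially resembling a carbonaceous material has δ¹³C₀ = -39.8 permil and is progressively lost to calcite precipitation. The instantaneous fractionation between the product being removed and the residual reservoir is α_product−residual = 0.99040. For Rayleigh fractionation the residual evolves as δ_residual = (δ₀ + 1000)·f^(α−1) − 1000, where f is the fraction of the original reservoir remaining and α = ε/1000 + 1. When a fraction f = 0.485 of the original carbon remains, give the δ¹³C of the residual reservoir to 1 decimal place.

-33.1 permil

Rayleigh residual: δ_res = (δ₀ + 1000)·f^(α−1) − 1000
α − 1 = -0.00960
f^(α−1) = 0.485^(-0.00960) = 1.006971
δ_res = (-39.8 + 1000) × 1.006971 − 1000 = 966.893 − 1000 = -33.11 permil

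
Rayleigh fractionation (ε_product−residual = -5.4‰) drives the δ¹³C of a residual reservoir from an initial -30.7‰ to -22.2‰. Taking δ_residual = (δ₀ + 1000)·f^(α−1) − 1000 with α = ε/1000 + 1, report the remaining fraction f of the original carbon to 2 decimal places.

0.20

α − 1 = ε/1000 = -0.0054
(δ_res + 1000)/(δ₀ + 1000) = (-22.2 + 1000)/(-30.7 + 1000) = 977.8/969.3 = 1.008769
f = 1.008769^(1/-0.0054) = exp(ln(1.008769)/-0.0054) = exp(0.00873/-0.0054)
f = exp(-1.6168) = 0.1985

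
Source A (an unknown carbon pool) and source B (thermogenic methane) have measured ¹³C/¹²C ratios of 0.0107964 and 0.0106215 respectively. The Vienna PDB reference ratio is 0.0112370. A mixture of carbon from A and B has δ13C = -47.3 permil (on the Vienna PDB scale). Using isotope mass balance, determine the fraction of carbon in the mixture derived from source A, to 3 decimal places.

δ_A = (0.0107964/0.0112370 − 1)×1000 = (0.960790 − 1)×1000 = -39.210 permil
δ_B = (0.0106215/0.0112370 − 1)×1000 = (0.945226 − 1)×1000 = -54.774 permil
f_A = (δ_mix − δ_B)/(δ_A − δ_B) = (-47.3 − (-54.774))/(-39.210 − (-54.774))
f_A = 7.474 / 15.565 = 0.4802

0.480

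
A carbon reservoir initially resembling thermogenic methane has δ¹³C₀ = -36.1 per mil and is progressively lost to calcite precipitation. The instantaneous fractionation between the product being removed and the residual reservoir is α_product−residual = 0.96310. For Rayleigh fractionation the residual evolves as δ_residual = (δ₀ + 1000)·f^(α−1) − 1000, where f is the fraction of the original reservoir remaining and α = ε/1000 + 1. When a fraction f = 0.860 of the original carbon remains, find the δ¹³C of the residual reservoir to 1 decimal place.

-30.7 per mil

Rayleigh residual: δ_res = (δ₀ + 1000)·f^(α−1) − 1000
α − 1 = -0.03690
f^(α−1) = 0.860^(-0.03690) = 1.005581
δ_res = (-36.1 + 1000) × 1.005581 − 1000 = 969.279 − 1000 = -30.72 per mil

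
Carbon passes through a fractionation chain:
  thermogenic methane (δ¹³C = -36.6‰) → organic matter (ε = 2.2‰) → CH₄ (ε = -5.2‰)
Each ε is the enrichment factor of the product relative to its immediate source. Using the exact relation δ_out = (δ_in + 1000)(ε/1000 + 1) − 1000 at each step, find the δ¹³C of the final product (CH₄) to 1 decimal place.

step 1: δ = (-36.60 + 1000)·(2.2/1000 + 1) − 1000 = -34.48‰
step 2: δ = (-34.48 + 1000)·(-5.2/1000 + 1) − 1000 = -39.50‰

-39.5‰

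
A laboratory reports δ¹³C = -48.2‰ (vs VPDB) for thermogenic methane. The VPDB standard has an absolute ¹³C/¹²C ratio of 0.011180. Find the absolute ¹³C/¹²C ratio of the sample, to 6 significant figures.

R_sample = R_standard × (δ¹³C/1000 + 1)
R_sample = 0.011180 × (-48.2/1000 + 1) = 0.011180 × 0.951800
R_sample = 0.0106411

0.0106411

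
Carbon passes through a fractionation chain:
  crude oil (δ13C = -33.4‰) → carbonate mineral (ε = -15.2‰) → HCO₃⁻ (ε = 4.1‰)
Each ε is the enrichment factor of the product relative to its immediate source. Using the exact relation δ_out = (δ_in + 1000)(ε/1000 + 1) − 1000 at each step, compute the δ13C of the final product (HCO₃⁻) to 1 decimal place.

step 1: δ = (-33.40 + 1000)·(-15.2/1000 + 1) − 1000 = -48.09‰
step 2: δ = (-48.09 + 1000)·(4.1/1000 + 1) − 1000 = -44.19‰

-44.2‰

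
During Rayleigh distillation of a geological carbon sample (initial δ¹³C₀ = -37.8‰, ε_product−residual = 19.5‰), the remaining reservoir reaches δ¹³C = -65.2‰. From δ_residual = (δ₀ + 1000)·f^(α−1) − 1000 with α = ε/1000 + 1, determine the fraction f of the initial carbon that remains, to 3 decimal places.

α − 1 = ε/1000 = 0.0195
(δ_res + 1000)/(δ₀ + 1000) = (-65.2 + 1000)/(-37.8 + 1000) = 934.8/962.2 = 0.971524
f = 0.971524^(1/0.0195) = exp(ln(0.971524)/0.0195) = exp(-0.02889/0.0195)
f = exp(-1.4815) = 0.2273

0.227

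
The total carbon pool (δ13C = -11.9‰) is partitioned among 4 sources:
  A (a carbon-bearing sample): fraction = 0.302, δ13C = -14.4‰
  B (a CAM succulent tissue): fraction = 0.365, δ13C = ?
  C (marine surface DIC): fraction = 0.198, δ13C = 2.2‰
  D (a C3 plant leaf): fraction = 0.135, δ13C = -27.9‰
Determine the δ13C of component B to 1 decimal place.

-11.6‰

Isotope mass balance: δ_bulk = Σ fᵢ·δᵢ.
-11.9 = 0.302×(-14.4) + 0.365×δ_B + 0.198×(2.2) + 0.135×(-27.9)
0.365·δ_B = -11.9 − (-7.680) = -4.220
δ_B = -4.220 / 0.365 = -11.56‰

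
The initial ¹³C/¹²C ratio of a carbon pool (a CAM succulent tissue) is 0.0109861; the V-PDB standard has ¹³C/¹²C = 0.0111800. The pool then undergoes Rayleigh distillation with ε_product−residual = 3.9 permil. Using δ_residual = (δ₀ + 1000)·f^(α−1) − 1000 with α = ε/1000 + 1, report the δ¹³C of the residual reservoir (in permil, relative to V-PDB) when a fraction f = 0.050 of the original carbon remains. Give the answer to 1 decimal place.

-28.8 permil

δ₀ = (0.0109861/0.0111800 − 1)×1000 = (0.982657 − 1)×1000 = -17.343 permil
α − 1 = ε/1000 = 0.0039
f^(α−1) = 0.050^(0.0039) = 0.988385
δ_res = (-17.343 + 1000) × 0.988385 − 1000 = 971.243 − 1000 = -28.76 permil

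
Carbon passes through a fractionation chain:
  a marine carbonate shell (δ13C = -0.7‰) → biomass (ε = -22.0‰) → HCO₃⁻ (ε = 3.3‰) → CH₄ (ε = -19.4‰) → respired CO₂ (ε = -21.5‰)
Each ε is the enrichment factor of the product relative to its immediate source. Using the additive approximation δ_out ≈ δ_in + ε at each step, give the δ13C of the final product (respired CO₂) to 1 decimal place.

-60.3‰

step 1: δ ≈ -0.7 + (-22.0) = -22.7‰
step 2: δ ≈ -22.7 + (3.3) = -19.4‰
step 3: δ ≈ -19.4 + (-19.4) = -38.8‰
step 4: δ ≈ -38.8 + (-21.5) = -60.3‰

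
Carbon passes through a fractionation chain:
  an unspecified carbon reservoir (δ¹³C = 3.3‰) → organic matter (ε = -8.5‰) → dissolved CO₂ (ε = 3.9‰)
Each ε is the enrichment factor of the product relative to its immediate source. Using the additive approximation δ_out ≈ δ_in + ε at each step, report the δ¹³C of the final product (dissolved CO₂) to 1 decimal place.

-1.3‰

step 1: δ ≈ 3.3 + (-8.5) = -5.2‰
step 2: δ ≈ -5.2 + (3.9) = -1.3‰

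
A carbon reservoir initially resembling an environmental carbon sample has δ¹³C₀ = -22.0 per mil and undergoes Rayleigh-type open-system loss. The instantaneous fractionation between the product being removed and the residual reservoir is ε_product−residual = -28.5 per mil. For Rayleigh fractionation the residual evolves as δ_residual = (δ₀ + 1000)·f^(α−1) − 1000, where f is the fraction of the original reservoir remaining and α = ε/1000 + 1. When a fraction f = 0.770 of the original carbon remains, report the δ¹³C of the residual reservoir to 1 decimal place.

Rayleigh residual: δ_res = (δ₀ + 1000)·f^(α−1) − 1000
α = ε/1000 + 1 = 0.97150, so α − 1 = -0.02850
f^(α−1) = 0.770^(-0.02850) = 1.007477
δ_res = (-22.0 + 1000) × 1.007477 − 1000 = 985.312 − 1000 = -14.69 per mil

-14.7 per mil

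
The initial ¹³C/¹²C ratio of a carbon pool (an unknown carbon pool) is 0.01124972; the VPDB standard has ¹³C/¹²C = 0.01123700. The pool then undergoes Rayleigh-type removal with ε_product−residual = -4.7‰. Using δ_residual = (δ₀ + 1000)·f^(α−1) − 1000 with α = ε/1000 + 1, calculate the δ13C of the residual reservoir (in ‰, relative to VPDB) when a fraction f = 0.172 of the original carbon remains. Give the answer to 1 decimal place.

δ₀ = (0.01124972/0.01123700 − 1)×1000 = (1.001132 − 1)×1000 = 1.132‰
α − 1 = ε/1000 = -0.0047
f^(α−1) = 0.172^(-0.0047) = 1.008308
δ_res = (1.132 + 1000) × 1.008308 − 1000 = 1009.449 − 1000 = 9.45‰

9.4‰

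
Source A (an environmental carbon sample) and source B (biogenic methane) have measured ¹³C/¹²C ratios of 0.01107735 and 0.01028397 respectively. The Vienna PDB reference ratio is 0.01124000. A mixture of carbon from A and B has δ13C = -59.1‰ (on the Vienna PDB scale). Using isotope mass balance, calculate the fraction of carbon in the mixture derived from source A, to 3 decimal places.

0.368

δ_A = (0.01107735/0.01124000 − 1)×1000 = (0.985529 − 1)×1000 = -14.471‰
δ_B = (0.01028397/0.01124000 − 1)×1000 = (0.914944 − 1)×1000 = -85.056‰
f_A = (δ_mix − δ_B)/(δ_A − δ_B) = (-59.1 − (-85.056))/(-14.471 − (-85.056))
f_A = 25.956 / 70.585 = 0.3677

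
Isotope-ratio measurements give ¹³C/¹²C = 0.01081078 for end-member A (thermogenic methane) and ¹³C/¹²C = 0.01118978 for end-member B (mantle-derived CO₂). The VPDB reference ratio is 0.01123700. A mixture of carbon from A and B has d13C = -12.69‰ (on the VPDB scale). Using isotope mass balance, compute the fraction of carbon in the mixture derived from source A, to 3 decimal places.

δ_A = (0.01081078/0.01123700 − 1)×1000 = (0.962070 − 1)×1000 = -37.930‰
δ_B = (0.01118978/0.01123700 − 1)×1000 = (0.995798 − 1)×1000 = -4.202‰
f_A = (δ_mix − δ_B)/(δ_A − δ_B) = (-12.69 − (-4.202))/(-37.930 − (-4.202))
f_A = -8.488 / -33.728 = 0.2517

0.252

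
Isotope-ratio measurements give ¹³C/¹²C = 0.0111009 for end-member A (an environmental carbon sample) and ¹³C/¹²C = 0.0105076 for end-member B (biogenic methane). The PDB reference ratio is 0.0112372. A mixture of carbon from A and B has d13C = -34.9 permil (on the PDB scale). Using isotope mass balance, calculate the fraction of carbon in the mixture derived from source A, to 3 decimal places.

0.569

δ_A = (0.0111009/0.0112372 − 1)×1000 = (0.987871 − 1)×1000 = -12.129 permil
δ_B = (0.0105076/0.0112372 − 1)×1000 = (0.935073 − 1)×1000 = -64.927 permil
f_A = (δ_mix − δ_B)/(δ_A − δ_B) = (-34.9 − (-64.927))/(-12.129 − (-64.927))
f_A = 30.027 / 52.798 = 0.5687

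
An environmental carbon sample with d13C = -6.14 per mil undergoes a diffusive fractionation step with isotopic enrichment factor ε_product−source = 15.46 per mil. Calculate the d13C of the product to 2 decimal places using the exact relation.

To first order, δ_product ≈ δ_source + ε = 9.32 per mil.
Exactly, δ_product = (δ_source + 1000)·(ε/1000 + 1) − 1000.
δ_product = (-6.14 + 1000) × (15.46/1000 + 1) − 1000
δ_product = 9.225 per mil

9.23 per mil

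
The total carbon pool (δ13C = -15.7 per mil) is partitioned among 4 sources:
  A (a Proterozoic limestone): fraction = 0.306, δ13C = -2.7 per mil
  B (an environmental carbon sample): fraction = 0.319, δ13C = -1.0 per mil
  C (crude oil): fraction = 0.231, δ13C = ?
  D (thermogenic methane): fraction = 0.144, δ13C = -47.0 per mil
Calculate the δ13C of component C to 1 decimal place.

-33.7 per mil

Isotope mass balance: δ_bulk = Σ fᵢ·δᵢ.
-15.7 = 0.306×(-2.7) + 0.319×(-1.0) + 0.231×δ_C + 0.144×(-47.0)
0.231·δ_C = -15.7 − (-7.913) = -7.787
δ_C = -7.787 / 0.231 = -33.71 per mil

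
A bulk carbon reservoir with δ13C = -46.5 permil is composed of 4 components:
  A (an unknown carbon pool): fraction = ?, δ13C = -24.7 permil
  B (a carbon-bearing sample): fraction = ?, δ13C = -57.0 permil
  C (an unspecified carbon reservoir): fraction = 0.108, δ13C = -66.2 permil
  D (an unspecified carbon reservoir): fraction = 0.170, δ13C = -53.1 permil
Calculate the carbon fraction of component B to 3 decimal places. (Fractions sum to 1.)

Let f_B and f_A be the unknown fractions; fractions sum to 1 so f_B + f_A = 0.722.
Mass balance: Σ fᵢ·δᵢ = δ_bulk ⇒ f_B·(-57.0) + f_A·(-24.7) = -46.5 − (-16.177) = -30.323
Substitute f_A = 0.722 − f_B:
f_B·(-57.0 − -24.7) = -30.323 − 0.722×(-24.7) = -12.490
f_B = -12.490 / -32.3 = 0.3867

0.387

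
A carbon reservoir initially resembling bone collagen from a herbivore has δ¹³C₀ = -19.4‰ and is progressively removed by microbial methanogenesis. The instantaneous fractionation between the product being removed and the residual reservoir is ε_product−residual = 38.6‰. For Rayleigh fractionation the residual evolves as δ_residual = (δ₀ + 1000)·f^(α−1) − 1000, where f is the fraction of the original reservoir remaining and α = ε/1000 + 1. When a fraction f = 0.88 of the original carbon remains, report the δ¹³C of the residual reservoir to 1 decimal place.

Rayleigh residual: δ_res = (δ₀ + 1000)·f^(α−1) − 1000
α = ε/1000 + 1 = 1.03860, so α − 1 = 0.03860
f^(α−1) = 0.88^(0.03860) = 0.995078
δ_res = (-19.4 + 1000) × 0.995078 − 1000 = 975.773 − 1000 = -24.23‰

-24.2‰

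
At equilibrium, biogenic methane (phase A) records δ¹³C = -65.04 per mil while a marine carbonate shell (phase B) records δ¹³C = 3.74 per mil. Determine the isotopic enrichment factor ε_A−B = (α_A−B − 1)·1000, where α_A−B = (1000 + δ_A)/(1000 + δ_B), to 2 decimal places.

-68.52 per mil

α_A−B = (1000 + -65.04) / (1000 + 3.74) = 934.96 / 1003.74 = 0.931476
ε_A−B = (0.931476 − 1) × 1000 = -68.524 per mil
(The approximation ε ≈ δ_A − δ_B would give -68.78 per mil.)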